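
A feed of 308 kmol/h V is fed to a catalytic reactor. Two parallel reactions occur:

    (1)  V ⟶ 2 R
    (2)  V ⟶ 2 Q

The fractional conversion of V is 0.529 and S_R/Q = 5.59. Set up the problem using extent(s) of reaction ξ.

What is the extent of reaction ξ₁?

ξ₁ = 138 kmol/h

Conversion of V: V consumed = 0.529 × 308 = 162.9 kmol/h = 1ξ₁ + 1ξ₂.
Selectivity: 2ξ₁ / (2ξ₂) = 5.59 → ξ₁ = 5.59 ξ₂.
Substitute: (1·5.59 + 1) ξ₂ = 162.9 → ξ₂ = 24.72 kmol/h, ξ₁ = 138.2 kmol/h.
Outlet amounts (n = n₀ + Σ ν·ξ):
  V: 308 − 1(138.2) − 1(24.72) = 145.1
  R: 0 + 2(138.2) = 276.4
  Q: 0 + 2(24.72) = 49.45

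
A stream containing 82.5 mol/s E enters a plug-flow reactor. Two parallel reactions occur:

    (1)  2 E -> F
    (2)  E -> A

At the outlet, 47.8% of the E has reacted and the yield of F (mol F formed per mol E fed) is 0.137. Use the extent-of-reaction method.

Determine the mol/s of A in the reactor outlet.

16.8 mol/s

Yield of F: 1ξ₁ / 82.5 = 0.137 → ξ₁ = 11.3 mol/s.
Conversion of E: 2ξ₁ + 1ξ₂ = 0.478 × 82.5 = 39.43 → ξ₂ = 16.83 mol/s.
Outlet amounts (n = n₀ + Σ ν·ξ):
  E: 82.5 − 2(11.3) − 1(16.83) = 43.07
  F: 0 + 1(11.3) = 11.3
  A: 0 + 1(16.83) = 16.83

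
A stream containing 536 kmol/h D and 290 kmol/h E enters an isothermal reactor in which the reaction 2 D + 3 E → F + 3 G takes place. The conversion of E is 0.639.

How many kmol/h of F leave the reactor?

61.8 kmol/h

E reacted = 0.639 × 290 = 185.3 kmol/h; ν_E = −3, so ξ = 185.3/3 = 61.77 kmol/h.
Outlet amounts (n = n₀ + ν ξ):
  D: 536 − 2(61.77) = 412.5
  E: 290 − 3(61.77) = 104.7
  F: 0 + 1(61.77) = 61.77
  G: 0 + 3(61.77) = 185.3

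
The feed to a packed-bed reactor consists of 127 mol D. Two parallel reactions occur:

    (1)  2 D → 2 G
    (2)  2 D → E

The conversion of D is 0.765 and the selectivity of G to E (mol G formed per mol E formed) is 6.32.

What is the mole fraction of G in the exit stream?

0.64

Conversion of D: D consumed = 0.765 × 127 = 97.16 mol = 2ξ₁ + 2ξ₂.
Selectivity: 2ξ₁ / (1ξ₂) = 6.32 → ξ₁ = 3.16 ξ₂.
Substitute: (2·3.16 + 2) ξ₂ = 97.16 → ξ₂ = 11.68 mol, ξ₁ = 36.9 mol.
Outlet amounts (n = n₀ + Σ ν·ξ):
  D: 127 − 2(36.9) − 2(11.68) = 29.84
  G: 0 + 2(36.9) = 73.8
  E: 0 + 1(11.68) = 11.68
Total out = 115.3 mol; y_G = 73.8 / 115.3 = 0.6399.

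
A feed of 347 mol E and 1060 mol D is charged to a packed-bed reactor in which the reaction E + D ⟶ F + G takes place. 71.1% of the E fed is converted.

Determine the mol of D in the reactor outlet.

813 mol

E reacted = 0.711 × 347 = 246.7 mol; ν_E = −1, so ξ = 246.7/1 = 246.7 mol.
Outlet amounts (n = n₀ + ν ξ):
  E: 347 − 1(246.7) = 100.3
  D: 1060 − 1(246.7) = 813.3
  F: 0 + 1(246.7) = 246.7
  G: 0 + 1(246.7) = 246.7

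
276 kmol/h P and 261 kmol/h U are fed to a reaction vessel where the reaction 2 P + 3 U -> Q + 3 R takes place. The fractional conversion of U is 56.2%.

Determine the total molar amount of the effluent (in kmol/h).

488 kmol/h

U reacted = 0.562 × 261 = 146.7 kmol/h; ν_U = −3, so ξ = 146.7/3 = 48.89 kmol/h.
Outlet amounts (n = n₀ + ν ξ):
  P: 276 − 2(48.89) = 178.2
  U: 261 − 3(48.89) = 114.3
  Q: 0 + 1(48.89) = 48.89
  R: 0 + 3(48.89) = 146.7
Total out = 178.2 + 114.3 + 48.89 + 146.7 = 488.1 kmol/h.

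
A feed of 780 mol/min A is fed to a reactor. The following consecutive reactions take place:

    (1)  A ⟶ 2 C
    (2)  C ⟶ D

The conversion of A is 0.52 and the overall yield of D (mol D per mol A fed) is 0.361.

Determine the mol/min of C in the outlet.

530 mol/min

Conversion of A: A consumed = 1ξ₁ = 0.52 × 780 → ξ₁ = 405.6 mol/min.
Yield of D: 1ξ₂ / 780 = 0.361 → ξ₂ = 281.6 mol/min.
Outlet amounts (n = n₀ + Σ ν·ξ):
  A: 780 − 1(405.6) = 374.4
  C: 0 + 2(405.6) − 1(281.6) = 529.6
  D: 0 + 1(281.6) = 281.6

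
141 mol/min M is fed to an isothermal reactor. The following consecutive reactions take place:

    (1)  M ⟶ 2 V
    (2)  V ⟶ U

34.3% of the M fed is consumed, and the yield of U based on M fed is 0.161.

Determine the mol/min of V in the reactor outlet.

74 mol/min

Conversion of M: M consumed = 1ξ₁ = 0.343 × 141 → ξ₁ = 48.36 mol/min.
Yield of U: 1ξ₂ / 141 = 0.161 → ξ₂ = 22.7 mol/min.
Outlet amounts (n = n₀ + Σ ν·ξ):
  M: 141 − 1(48.36) = 92.64
  V: 0 + 2(48.36) − 1(22.7) = 74.03
  U: 0 + 1(22.7) = 22.7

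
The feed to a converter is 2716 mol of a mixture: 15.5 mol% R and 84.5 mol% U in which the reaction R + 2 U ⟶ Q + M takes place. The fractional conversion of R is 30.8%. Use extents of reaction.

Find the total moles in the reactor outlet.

R reacted = 0.308 × 421 = 129.7 mol; ν_R = −1, so ξ = 129.7/1 = 129.7 mol.
Outlet amounts (n = n₀ + ν ξ):
  R: 421 − 1(129.7) = 291.3
  U: 2295 − 2(129.7) = 2036
  Q: 0 + 1(129.7) = 129.7
  M: 0 + 1(129.7) = 129.7
Total out = 291.3 + 2036 + 129.7 + 129.7 = 2586 mol.

2590 mol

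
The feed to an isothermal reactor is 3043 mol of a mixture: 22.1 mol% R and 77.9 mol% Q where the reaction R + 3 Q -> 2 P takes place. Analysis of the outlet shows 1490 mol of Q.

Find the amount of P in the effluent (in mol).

587 mol

For Q: n = n₀ − 3ξ → 1490 = 2370 − 3ξ, giving ξ = 293.5 mol.
Outlet amounts (n = n₀ + ν ξ):
  R: 672.5 − 1(293.5) = 379
  Q: 2370 − 3(293.5) = 1490
  P: 0 + 2(293.5) = 587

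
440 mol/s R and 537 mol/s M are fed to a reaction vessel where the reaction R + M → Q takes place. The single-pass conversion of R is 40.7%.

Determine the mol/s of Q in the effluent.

R reacted = 0.407 × 440 = 179.1 mol/s; ν_R = −1, so ξ = 179.1/1 = 179.1 mol/s.
Outlet amounts (n = n₀ + ν ξ):
  R: 440 − 1(179.1) = 260.9
  M: 537 − 1(179.1) = 357.9
  Q: 0 + 1(179.1) = 179.1

179 mol/s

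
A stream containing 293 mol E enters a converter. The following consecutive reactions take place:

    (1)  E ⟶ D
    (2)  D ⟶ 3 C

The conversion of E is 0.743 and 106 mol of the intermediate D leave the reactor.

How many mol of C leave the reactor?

Conversion of E: E consumed = 1ξ₁ = 0.743 × 293 → ξ₁ = 217.7 mol.
D balance: n_D = 0 + 1ξ₁ − 1ξ₂ = 106 → ξ₂ = (1·217.7 − 106)/1 = 111.7 mol.
Outlet amounts (n = n₀ + Σ ν·ξ):
  E: 293 − 1(217.7) = 75.3
  D: 0 + 1(217.7) − 1(111.7) = 106
  C: 0 + 3(111.7) = 335.1

335 mol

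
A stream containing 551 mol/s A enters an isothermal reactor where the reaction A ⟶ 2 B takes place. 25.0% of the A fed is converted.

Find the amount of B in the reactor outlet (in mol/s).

A reacted = 0.25 × 551 = 137.8 mol/s; ν_A = −1, so ξ = 137.8/1 = 137.8 mol/s.
Outlet amounts (n = n₀ + ν ξ):
  A: 551 − 1(137.8) = 413.2
  B: 0 + 2(137.8) = 275.5

276 mol/s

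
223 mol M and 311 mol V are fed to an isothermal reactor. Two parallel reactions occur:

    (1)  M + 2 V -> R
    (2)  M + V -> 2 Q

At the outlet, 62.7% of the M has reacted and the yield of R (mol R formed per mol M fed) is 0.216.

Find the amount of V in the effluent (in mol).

Yield of R: 1ξ₁ / 223 = 0.216 → ξ₁ = 48.17 mol.
Conversion of M: 1ξ₁ + 1ξ₂ = 0.627 × 223 = 139.8 → ξ₂ = 91.65 mol.
Outlet amounts (n = n₀ + Σ ν·ξ):
  M: 223 − 1(48.17) − 1(91.65) = 83.18
  V: 311 − 2(48.17) − 1(91.65) = 123
  R: 0 + 1(48.17) = 48.17
  Q: 0 + 2(91.65) = 183.3

123 mol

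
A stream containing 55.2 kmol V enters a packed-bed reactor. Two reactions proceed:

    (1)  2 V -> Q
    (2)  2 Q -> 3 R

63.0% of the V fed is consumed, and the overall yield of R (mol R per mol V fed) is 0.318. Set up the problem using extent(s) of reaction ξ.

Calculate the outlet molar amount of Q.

5.69 kmol

Conversion of V: V consumed = 2ξ₁ = 0.63 × 55.2 → ξ₁ = 17.39 kmol.
Yield of R: 3ξ₂ / 55.2 = 0.318 → ξ₂ = 5.851 kmol.
Outlet amounts (n = n₀ + Σ ν·ξ):
  V: 55.2 − 2(17.39) = 20.42
  Q: 0 + 1(17.39) − 2(5.851) = 5.686
  R: 0 + 3(5.851) = 17.55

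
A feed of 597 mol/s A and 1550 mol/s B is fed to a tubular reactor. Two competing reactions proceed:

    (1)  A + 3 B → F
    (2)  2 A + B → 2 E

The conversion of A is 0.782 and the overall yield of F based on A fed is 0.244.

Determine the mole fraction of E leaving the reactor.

0.207

Yield of F: 1ξ₁ / 597 = 0.244 → ξ₁ = 145.7 mol/s.
Conversion of A: 1ξ₁ + 2ξ₂ = 0.782 × 597 = 466.9 → ξ₂ = 160.6 mol/s.
Outlet amounts (n = n₀ + Σ ν·ξ):
  A: 597 − 1(145.7) − 2(160.6) = 130.1
  B: 1550 − 3(145.7) − 1(160.6) = 952.4
  F: 0 + 1(145.7) = 145.7
  E: 0 + 2(160.6) = 321.2
Total out = 1549 mol/s; y_E = 321.2 / 1549 = 0.2073.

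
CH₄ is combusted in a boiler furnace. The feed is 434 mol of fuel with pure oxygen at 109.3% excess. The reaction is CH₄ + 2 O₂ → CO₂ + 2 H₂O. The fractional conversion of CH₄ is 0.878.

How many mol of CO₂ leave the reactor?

Stoichiometric O₂ = 2 × 434 = 868 mol; O₂ fed = 868 × 2.093 = 1817 mol.
Fuel reacted = 0.878 × 434 → ξ = 381.1 mol.
Outlet (n = n₀ + ν ξ):
  CH₄: 434 − 1(381.1) = 52.95
  O₂: 1817 − 2(381.1) = 1055
  CO₂: 0 + 1(381.1) = 381.1
  H₂O: 0 + 2(381.1) = 762.1

381 mol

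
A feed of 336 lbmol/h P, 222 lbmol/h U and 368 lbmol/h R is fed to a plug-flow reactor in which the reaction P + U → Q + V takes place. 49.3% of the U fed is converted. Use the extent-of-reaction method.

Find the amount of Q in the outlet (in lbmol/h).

U reacted = 0.493 × 222 = 109.4 lbmol/h; ν_U = −1, so ξ = 109.4/1 = 109.4 lbmol/h.
Outlet amounts (n = n₀ + ν ξ):
  P: 336 − 1(109.4) = 226.6
  U: 222 − 1(109.4) = 112.6
  Q: 0 + 1(109.4) = 109.4
  V: 0 + 1(109.4) = 109.4
  R: 368 (inert)

109 lbmol/h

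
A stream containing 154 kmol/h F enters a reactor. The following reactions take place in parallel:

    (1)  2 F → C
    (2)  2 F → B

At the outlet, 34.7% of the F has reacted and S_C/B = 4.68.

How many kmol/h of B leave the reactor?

4.7 kmol/h

Conversion of F: F consumed = 0.347 × 154 = 53.44 kmol/h = 2ξ₁ + 2ξ₂.
Selectivity: 1ξ₁ / (1ξ₂) = 4.68 → ξ₁ = 4.68 ξ₂.
Substitute: (2·4.68 + 2) ξ₂ = 53.44 → ξ₂ = 4.704 kmol/h, ξ₁ = 22.01 kmol/h.
Outlet amounts (n = n₀ + Σ ν·ξ):
  F: 154 − 2(22.01) − 2(4.704) = 100.6
  C: 0 + 1(22.01) = 22.01
  B: 0 + 1(4.704) = 4.704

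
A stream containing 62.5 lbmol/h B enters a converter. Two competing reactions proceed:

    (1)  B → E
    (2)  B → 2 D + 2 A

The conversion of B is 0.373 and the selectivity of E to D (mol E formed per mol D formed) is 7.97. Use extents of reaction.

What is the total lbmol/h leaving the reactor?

Conversion of B: B consumed = 0.373 × 62.5 = 23.31 lbmol/h = 1ξ₁ + 1ξ₂.
Selectivity: 1ξ₁ / (2ξ₂) = 7.97 → ξ₁ = 15.94 ξ₂.
Substitute: (1·15.94 + 1) ξ₂ = 23.31 → ξ₂ = 1.376 lbmol/h, ξ₁ = 21.94 lbmol/h.
Outlet amounts (n = n₀ + Σ ν·ξ):
  B: 62.5 − 1(21.94) − 1(1.376) = 39.19
  E: 0 + 1(21.94) = 21.94
  D: 0 + 2(1.376) = 2.752
  A: 0 + 2(1.376) = 2.752
Total out = 39.19 + 21.94 + 2.752 + 2.752 = 66.63 lbmol/h.

66.6 lbmol/h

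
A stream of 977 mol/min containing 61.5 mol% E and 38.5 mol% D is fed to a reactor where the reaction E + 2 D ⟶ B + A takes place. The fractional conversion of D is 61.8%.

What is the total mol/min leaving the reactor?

861 mol/min

D reacted = 0.618 × 376.1 = 232.5 mol/min; ν_D = −2, so ξ = 232.5/2 = 116.2 mol/min.
Outlet amounts (n = n₀ + ν ξ):
  E: 600.9 − 1(116.2) = 484.6
  D: 376.1 − 2(116.2) = 143.7
  B: 0 + 1(116.2) = 116.2
  A: 0 + 1(116.2) = 116.2
Total out = 484.6 + 143.7 + 116.2 + 116.2 = 860.8 mol/min.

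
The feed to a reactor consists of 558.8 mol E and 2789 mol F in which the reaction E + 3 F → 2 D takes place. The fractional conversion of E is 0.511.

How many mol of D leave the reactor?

E reacted = 0.511 × 558.8 = 285.5 mol; ν_E = −1, so ξ = 285.5/1 = 285.5 mol.
Outlet amounts (n = n₀ + ν ξ):
  E: 558.8 − 1(285.5) = 273.3
  F: 2789 − 3(285.5) = 1932
  D: 0 + 2(285.5) = 571.1

571 mol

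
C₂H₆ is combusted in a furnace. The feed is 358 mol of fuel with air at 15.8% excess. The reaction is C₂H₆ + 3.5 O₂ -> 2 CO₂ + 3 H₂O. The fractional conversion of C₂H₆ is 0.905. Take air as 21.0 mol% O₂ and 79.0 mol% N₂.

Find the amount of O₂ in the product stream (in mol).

Stoichiometric O₂ = 3.5 × 358 = 1253 mol; O₂ fed = 1253 × 1.158 = 1451 mol.
N₂ fed = 1451 × 79/21 = 5458 mol.
Fuel reacted = 0.905 × 358 → ξ = 324 mol.
Outlet (n = n₀ + ν ξ):
  C₂H₆: 358 − 1(324) = 34.01
  O₂: 1451 − 3.5(324) = 317
  N₂: 5458 (inert)
  CO₂: 0 + 2(324) = 648
  H₂O: 0 + 3(324) = 972

317 mol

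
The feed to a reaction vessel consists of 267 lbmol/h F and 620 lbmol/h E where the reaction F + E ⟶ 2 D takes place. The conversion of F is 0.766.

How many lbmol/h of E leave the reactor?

F reacted = 0.766 × 267 = 204.5 lbmol/h; ν_F = −1, so ξ = 204.5/1 = 204.5 lbmol/h.
Outlet amounts (n = n₀ + ν ξ):
  F: 267 − 1(204.5) = 62.48
  E: 620 − 1(204.5) = 415.5
  D: 0 + 2(204.5) = 409

415 lbmol/h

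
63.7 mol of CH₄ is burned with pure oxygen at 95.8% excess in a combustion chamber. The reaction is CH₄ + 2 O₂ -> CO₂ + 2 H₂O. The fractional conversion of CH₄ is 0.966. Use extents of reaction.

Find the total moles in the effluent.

Stoichiometric O₂ = 2 × 63.7 = 127.4 mol; O₂ fed = 127.4 × 1.958 = 249.4 mol.
Fuel reacted = 0.966 × 63.7 → ξ = 61.53 mol.
Outlet (n = n₀ + ν ξ):
  CH₄: 63.7 − 1(61.53) = 2.166
  O₂: 249.4 − 2(61.53) = 126.4
  CO₂: 0 + 1(61.53) = 61.53
  H₂O: 0 + 2(61.53) = 123.1
Total out = 2.166 + 126.4 + 61.53 + 123.1 = 313.1 mol.

313 mol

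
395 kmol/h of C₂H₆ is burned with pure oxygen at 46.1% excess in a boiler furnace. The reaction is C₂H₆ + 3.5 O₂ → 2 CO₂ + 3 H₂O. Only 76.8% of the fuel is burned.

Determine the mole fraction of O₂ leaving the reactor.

0.373

Stoichiometric O₂ = 3.5 × 395 = 1382 kmol/h; O₂ fed = 1382 × 1.461 = 2020 kmol/h.
Fuel reacted = 0.768 × 395 → ξ = 303.4 kmol/h.
Outlet (n = n₀ + ν ξ):
  C₂H₆: 395 − 1(303.4) = 91.64
  O₂: 2020 − 3.5(303.4) = 958.1
  CO₂: 0 + 2(303.4) = 606.7
  H₂O: 0 + 3(303.4) = 910.1
Total out = 2567 kmol/h; y_O₂ = 958.1 / 2567 = 0.3733.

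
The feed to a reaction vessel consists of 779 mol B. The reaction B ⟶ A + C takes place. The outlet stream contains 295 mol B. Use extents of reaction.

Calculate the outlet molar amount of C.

For B: n = n₀ − 1ξ → 295 = 779 − 1ξ, giving ξ = 484 mol.
Outlet amounts (n = n₀ + ν ξ):
  B: 779 − 1(484) = 295
  A: 0 + 1(484) = 484
  C: 0 + 1(484) = 484

484 mol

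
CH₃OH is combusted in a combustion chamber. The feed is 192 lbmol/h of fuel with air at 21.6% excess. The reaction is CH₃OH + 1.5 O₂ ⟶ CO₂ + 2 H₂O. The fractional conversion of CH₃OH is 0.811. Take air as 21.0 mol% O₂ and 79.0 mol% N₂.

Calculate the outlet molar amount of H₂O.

Stoichiometric O₂ = 1.5 × 192 = 288 lbmol/h; O₂ fed = 288 × 1.216 = 350.2 lbmol/h.
N₂ fed = 350.2 × 79/21 = 1317 lbmol/h.
Fuel reacted = 0.811 × 192 → ξ = 155.7 lbmol/h.
Outlet (n = n₀ + ν ξ):
  CH₃OH: 192 − 1(155.7) = 36.29
  O₂: 350.2 − 1.5(155.7) = 116.6
  N₂: 1317 (inert)
  CO₂: 0 + 1(155.7) = 155.7
  H₂O: 0 + 2(155.7) = 311.4

311 lbmol/h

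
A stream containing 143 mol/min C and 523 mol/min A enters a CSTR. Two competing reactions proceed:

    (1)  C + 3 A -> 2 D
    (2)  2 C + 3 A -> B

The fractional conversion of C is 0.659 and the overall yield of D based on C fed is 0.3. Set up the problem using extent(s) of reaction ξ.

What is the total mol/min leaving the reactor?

478 mol/min

Yield of D: 2ξ₁ / 143 = 0.3 → ξ₁ = 21.45 mol/min.
Conversion of C: 1ξ₁ + 2ξ₂ = 0.659 × 143 = 94.24 → ξ₂ = 36.39 mol/min.
Outlet amounts (n = n₀ + Σ ν·ξ):
  C: 143 − 1(21.45) − 2(36.39) = 48.76
  A: 523 − 3(21.45) − 3(36.39) = 349.5
  D: 0 + 2(21.45) = 42.9
  B: 0 + 1(36.39) = 36.39
Total out = 48.76 + 349.5 + 42.9 + 36.39 = 477.5 mol/min.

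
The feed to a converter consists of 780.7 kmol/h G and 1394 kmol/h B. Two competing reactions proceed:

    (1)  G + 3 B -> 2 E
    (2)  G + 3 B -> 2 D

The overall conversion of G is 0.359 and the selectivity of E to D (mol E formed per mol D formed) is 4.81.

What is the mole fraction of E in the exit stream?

Conversion of G: G consumed = 0.359 × 780.7 = 280.3 kmol/h = 1ξ₁ + 1ξ₂.
Selectivity: 2ξ₁ / (2ξ₂) = 4.81 → ξ₁ = 4.81 ξ₂.
Substitute: (1·4.81 + 1) ξ₂ = 280.3 → ξ₂ = 48.24 kmol/h, ξ₁ = 232 kmol/h.
Outlet amounts (n = n₀ + Σ ν·ξ):
  G: 780.7 − 1(232) − 1(48.24) = 500.4
  B: 1394 − 3(232) − 3(48.24) = 553.2
  E: 0 + 2(232) = 464.1
  D: 0 + 2(48.24) = 96.48
Total out = 1614 kmol/h; y_E = 464.1 / 1614 = 0.2875.

0.287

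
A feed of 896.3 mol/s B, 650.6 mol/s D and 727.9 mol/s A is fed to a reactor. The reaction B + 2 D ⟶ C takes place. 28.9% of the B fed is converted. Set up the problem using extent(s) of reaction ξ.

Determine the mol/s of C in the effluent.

259 mol/s

B reacted = 0.289 × 896.3 = 259 mol/s; ν_B = −1, so ξ = 259/1 = 259 mol/s.
Outlet amounts (n = n₀ + ν ξ):
  B: 896.3 − 1(259) = 637.3
  D: 650.6 − 2(259) = 132.5
  C: 0 + 1(259) = 259
  A: 727.9 (inert)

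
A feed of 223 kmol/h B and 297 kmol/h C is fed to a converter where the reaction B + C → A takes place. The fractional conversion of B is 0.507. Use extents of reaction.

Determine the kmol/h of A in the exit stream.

113 kmol/h

B reacted = 0.507 × 223 = 113.1 kmol/h; ν_B = −1, so ξ = 113.1/1 = 113.1 kmol/h.
Outlet amounts (n = n₀ + ν ξ):
  B: 223 − 1(113.1) = 109.9
  C: 297 − 1(113.1) = 183.9
  A: 0 + 1(113.1) = 113.1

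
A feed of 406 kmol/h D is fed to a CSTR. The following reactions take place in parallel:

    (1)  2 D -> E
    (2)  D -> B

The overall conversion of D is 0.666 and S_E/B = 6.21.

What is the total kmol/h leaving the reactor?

281 kmol/h

Conversion of D: D consumed = 0.666 × 406 = 270.4 kmol/h = 2ξ₁ + 1ξ₂.
Selectivity: 1ξ₁ / (1ξ₂) = 6.21 → ξ₁ = 6.21 ξ₂.
Substitute: (2·6.21 + 1) ξ₂ = 270.4 → ξ₂ = 20.15 kmol/h, ξ₁ = 125.1 kmol/h.
Outlet amounts (n = n₀ + Σ ν·ξ):
  D: 406 − 2(125.1) − 1(20.15) = 135.6
  E: 0 + 1(125.1) = 125.1
  B: 0 + 1(20.15) = 20.15
Total out = 135.6 + 125.1 + 20.15 = 280.9 kmol/h.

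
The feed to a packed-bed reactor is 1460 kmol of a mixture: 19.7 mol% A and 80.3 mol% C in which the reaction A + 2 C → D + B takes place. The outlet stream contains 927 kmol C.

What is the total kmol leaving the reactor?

1340 kmol

For C: n = n₀ − 2ξ → 927 = 1172 − 2ξ, giving ξ = 122.7 kmol.
Outlet amounts (n = n₀ + ν ξ):
  A: 287.6 − 1(122.7) = 164.9
  C: 1172 − 2(122.7) = 927
  D: 0 + 1(122.7) = 122.7
  B: 0 + 1(122.7) = 122.7
Total out = 164.9 + 927 + 122.7 + 122.7 = 1337 kmol.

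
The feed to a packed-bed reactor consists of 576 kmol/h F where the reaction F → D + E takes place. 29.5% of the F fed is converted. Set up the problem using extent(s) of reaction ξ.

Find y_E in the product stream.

0.228

F reacted = 0.295 × 576 = 169.9 kmol/h; ν_F = −1, so ξ = 169.9/1 = 169.9 kmol/h.
Outlet amounts (n = n₀ + ν ξ):
  F: 576 − 1(169.9) = 406.1
  D: 0 + 1(169.9) = 169.9
  E: 0 + 1(169.9) = 169.9
Total out = 745.9 kmol/h; y_E = 169.9 / 745.9 = 0.2278.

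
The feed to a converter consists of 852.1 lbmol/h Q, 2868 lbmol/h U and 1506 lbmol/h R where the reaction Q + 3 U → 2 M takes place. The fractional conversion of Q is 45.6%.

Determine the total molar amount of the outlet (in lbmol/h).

4450 lbmol/h

Q reacted = 0.456 × 852.1 = 388.6 lbmol/h; ν_Q = −1, so ξ = 388.6/1 = 388.6 lbmol/h.
Outlet amounts (n = n₀ + ν ξ):
  Q: 852.1 − 1(388.6) = 463.5
  U: 2868 − 3(388.6) = 1702
  M: 0 + 2(388.6) = 777.1
  R: 1506 (inert)
Total out = 463.5 + 1702 + 777.1 + 1506 = 4449 lbmol/h.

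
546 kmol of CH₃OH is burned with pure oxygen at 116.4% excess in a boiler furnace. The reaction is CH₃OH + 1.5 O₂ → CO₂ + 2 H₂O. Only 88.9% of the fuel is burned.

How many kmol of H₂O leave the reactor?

Stoichiometric O₂ = 1.5 × 546 = 819 kmol; O₂ fed = 819 × 2.164 = 1772 kmol.
Fuel reacted = 0.889 × 546 → ξ = 485.4 kmol.
Outlet (n = n₀ + ν ξ):
  CH₃OH: 546 − 1(485.4) = 60.61
  O₂: 1772 − 1.5(485.4) = 1044
  CO₂: 0 + 1(485.4) = 485.4
  H₂O: 0 + 2(485.4) = 970.8

971 kmol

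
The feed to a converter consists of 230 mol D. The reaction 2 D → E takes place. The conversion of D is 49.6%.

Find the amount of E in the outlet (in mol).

D reacted = 0.496 × 230 = 114.1 mol; ν_D = −2, so ξ = 114.1/2 = 57.04 mol.
Outlet amounts (n = n₀ + ν ξ):
  D: 230 − 2(57.04) = 115.9
  E: 0 + 1(57.04) = 57.04

57 mol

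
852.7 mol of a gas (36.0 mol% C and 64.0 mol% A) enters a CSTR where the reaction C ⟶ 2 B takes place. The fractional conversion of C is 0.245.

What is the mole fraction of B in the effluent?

0.162

C reacted = 0.245 × 307 = 75.21 mol; ν_C = −1, so ξ = 75.21/1 = 75.21 mol.
Outlet amounts (n = n₀ + ν ξ):
  C: 307 − 1(75.21) = 231.8
  B: 0 + 2(75.21) = 150.4
  A: 545.7 (inert)
Total out = 927.9 mol; y_B = 150.4 / 927.9 = 0.1621.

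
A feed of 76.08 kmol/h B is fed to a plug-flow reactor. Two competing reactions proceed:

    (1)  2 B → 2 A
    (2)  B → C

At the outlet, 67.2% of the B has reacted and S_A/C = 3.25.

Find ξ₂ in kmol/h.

ξ₂ = 12 kmol/h

Conversion of B: B consumed = 0.672 × 76.08 = 51.13 kmol/h = 2ξ₁ + 1ξ₂.
Selectivity: 2ξ₁ / (1ξ₂) = 3.25 → ξ₁ = 1.625 ξ₂.
Substitute: (2·1.625 + 1) ξ₂ = 51.13 → ξ₂ = 12.03 kmol/h, ξ₁ = 19.55 kmol/h.
Outlet amounts (n = n₀ + Σ ν·ξ):
  B: 76.08 − 2(19.55) − 1(12.03) = 24.95
  A: 0 + 2(19.55) = 39.1
  C: 0 + 1(12.03) = 12.03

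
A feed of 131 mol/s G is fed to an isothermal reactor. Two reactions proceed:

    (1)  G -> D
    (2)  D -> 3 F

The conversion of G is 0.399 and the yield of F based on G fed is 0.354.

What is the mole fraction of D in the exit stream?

0.227

Conversion of G: G consumed = 1ξ₁ = 0.399 × 131 → ξ₁ = 52.27 mol/s.
Yield of F: 3ξ₂ / 131 = 0.354 → ξ₂ = 15.46 mol/s.
Outlet amounts (n = n₀ + Σ ν·ξ):
  G: 131 − 1(52.27) = 78.73
  D: 0 + 1(52.27) − 1(15.46) = 36.81
  F: 0 + 3(15.46) = 46.37
Total out = 161.9 mol/s; y_D = 36.81 / 161.9 = 0.2273.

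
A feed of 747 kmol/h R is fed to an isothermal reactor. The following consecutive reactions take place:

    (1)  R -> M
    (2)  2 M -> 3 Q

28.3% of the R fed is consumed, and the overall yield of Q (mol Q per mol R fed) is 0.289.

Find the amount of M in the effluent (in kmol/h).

Conversion of R: R consumed = 1ξ₁ = 0.283 × 747 → ξ₁ = 211.4 kmol/h.
Yield of Q: 3ξ₂ / 747 = 0.289 → ξ₂ = 71.96 kmol/h.
Outlet amounts (n = n₀ + Σ ν·ξ):
  R: 747 − 1(211.4) = 535.6
  M: 0 + 1(211.4) − 2(71.96) = 67.48
  Q: 0 + 3(71.96) = 215.9

67.5 kmol/h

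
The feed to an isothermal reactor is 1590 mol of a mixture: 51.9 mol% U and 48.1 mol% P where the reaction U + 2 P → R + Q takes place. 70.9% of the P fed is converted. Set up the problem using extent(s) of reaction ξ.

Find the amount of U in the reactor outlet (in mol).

P reacted = 0.709 × 764.8 = 542.2 mol; ν_P = −2, so ξ = 542.2/2 = 271.1 mol.
Outlet amounts (n = n₀ + ν ξ):
  U: 825.2 − 1(271.1) = 554.1
  P: 764.8 − 2(271.1) = 222.6
  R: 0 + 1(271.1) = 271.1
  Q: 0 + 1(271.1) = 271.1

554 mol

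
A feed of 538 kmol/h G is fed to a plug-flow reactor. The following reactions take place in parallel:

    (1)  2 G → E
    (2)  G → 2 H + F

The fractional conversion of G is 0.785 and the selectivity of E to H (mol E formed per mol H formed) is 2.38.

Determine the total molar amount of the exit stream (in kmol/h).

427 kmol/h

Conversion of G: G consumed = 0.785 × 538 = 422.3 kmol/h = 2ξ₁ + 1ξ₂.
Selectivity: 1ξ₁ / (2ξ₂) = 2.38 → ξ₁ = 4.76 ξ₂.
Substitute: (2·4.76 + 1) ξ₂ = 422.3 → ξ₂ = 40.15 kmol/h, ξ₁ = 191.1 kmol/h.
Outlet amounts (n = n₀ + Σ ν·ξ):
  G: 538 − 2(191.1) − 1(40.15) = 115.7
  E: 0 + 1(191.1) = 191.1
  H: 0 + 2(40.15) = 80.29
  F: 0 + 1(40.15) = 40.15
Total out = 115.7 + 191.1 + 80.29 + 40.15 = 427.2 kmol/h.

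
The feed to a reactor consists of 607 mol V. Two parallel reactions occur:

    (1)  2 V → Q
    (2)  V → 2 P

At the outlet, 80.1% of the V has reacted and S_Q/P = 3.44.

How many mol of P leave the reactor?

65.9 mol

Conversion of V: V consumed = 0.801 × 607 = 486.2 mol = 2ξ₁ + 1ξ₂.
Selectivity: 1ξ₁ / (2ξ₂) = 3.44 → ξ₁ = 6.88 ξ₂.
Substitute: (2·6.88 + 1) ξ₂ = 486.2 → ξ₂ = 32.94 mol, ξ₁ = 226.6 mol.
Outlet amounts (n = n₀ + Σ ν·ξ):
  V: 607 − 2(226.6) − 1(32.94) = 120.8
  Q: 0 + 1(226.6) = 226.6
  P: 0 + 2(32.94) = 65.88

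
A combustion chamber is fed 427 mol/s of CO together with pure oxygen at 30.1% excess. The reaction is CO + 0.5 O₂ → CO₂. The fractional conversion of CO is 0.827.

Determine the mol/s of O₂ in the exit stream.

101 mol/s

Stoichiometric O₂ = 0.5 × 427 = 213.5 mol/s; O₂ fed = 213.5 × 1.301 = 277.8 mol/s.
Fuel reacted = 0.827 × 427 → ξ = 353.1 mol/s.
Outlet (n = n₀ + ν ξ):
  CO: 427 − 1(353.1) = 73.87
  O₂: 277.8 − 0.5(353.1) = 101.2
  CO₂: 0 + 1(353.1) = 353.1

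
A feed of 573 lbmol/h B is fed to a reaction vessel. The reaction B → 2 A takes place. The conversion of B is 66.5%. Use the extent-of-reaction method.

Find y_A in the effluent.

0.799

B reacted = 0.665 × 573 = 381 lbmol/h; ν_B = −1, so ξ = 381/1 = 381 lbmol/h.
Outlet amounts (n = n₀ + ν ξ):
  B: 573 − 1(381) = 192
  A: 0 + 2(381) = 762.1
Total out = 954 lbmol/h; y_A = 762.1 / 954 = 0.7988.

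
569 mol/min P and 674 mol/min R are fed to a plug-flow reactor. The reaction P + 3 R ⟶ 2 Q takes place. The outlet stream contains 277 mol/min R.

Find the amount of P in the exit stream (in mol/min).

437 mol/min

For R: n = n₀ − 3ξ → 277 = 674 − 3ξ, giving ξ = 132.3 mol/min.
Outlet amounts (n = n₀ + ν ξ):
  P: 569 − 1(132.3) = 436.7
  R: 674 − 3(132.3) = 277
  Q: 0 + 2(132.3) = 264.7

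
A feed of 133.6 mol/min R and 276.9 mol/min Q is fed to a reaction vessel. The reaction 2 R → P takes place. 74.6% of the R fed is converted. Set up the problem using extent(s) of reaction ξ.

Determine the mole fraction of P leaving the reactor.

R reacted = 0.746 × 133.6 = 99.67 mol/min; ν_R = −2, so ξ = 99.67/2 = 49.83 mol/min.
Outlet amounts (n = n₀ + ν ξ):
  R: 133.6 − 2(49.83) = 33.93
  P: 0 + 1(49.83) = 49.83
  Q: 276.9 (inert)
Total out = 360.7 mol/min; y_P = 49.83 / 360.7 = 0.1382.

0.138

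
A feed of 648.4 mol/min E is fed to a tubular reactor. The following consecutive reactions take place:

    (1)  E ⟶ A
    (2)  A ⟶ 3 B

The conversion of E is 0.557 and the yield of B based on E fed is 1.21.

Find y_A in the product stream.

Conversion of E: E consumed = 1ξ₁ = 0.557 × 648.4 → ξ₁ = 361.2 mol/min.
Yield of B: 3ξ₂ / 648.4 = 1.21 → ξ₂ = 261.5 mol/min.
Outlet amounts (n = n₀ + Σ ν·ξ):
  E: 648.4 − 1(361.2) = 287.2
  A: 0 + 1(361.2) − 1(261.5) = 99.64
  B: 0 + 3(261.5) = 784.6
Total out = 1171 mol/min; y_A = 99.64 / 1171 = 0.08506.

0.0851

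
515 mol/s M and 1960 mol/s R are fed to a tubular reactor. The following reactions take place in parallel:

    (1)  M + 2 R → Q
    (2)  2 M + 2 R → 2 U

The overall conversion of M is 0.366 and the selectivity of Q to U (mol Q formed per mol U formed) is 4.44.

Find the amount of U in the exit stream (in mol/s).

34.6 mol/s

Conversion of M: M consumed = 0.366 × 515 = 188.5 mol/s = 1ξ₁ + 2ξ₂.
Selectivity: 1ξ₁ / (2ξ₂) = 4.44 → ξ₁ = 8.88 ξ₂.
Substitute: (1·8.88 + 2) ξ₂ = 188.5 → ξ₂ = 17.32 mol/s, ξ₁ = 153.8 mol/s.
Outlet amounts (n = n₀ + Σ ν·ξ):
  M: 515 − 1(153.8) − 2(17.32) = 326.5
  R: 1960 − 2(153.8) − 2(17.32) = 1618
  Q: 0 + 1(153.8) = 153.8
  U: 0 + 2(17.32) = 34.65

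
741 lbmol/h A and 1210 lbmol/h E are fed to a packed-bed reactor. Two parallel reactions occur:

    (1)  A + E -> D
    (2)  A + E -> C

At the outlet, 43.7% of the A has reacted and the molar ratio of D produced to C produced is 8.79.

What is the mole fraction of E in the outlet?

0.545

Conversion of A: A consumed = 0.437 × 741 = 323.8 lbmol/h = 1ξ₁ + 1ξ₂.
Selectivity: 1ξ₁ / (1ξ₂) = 8.79 → ξ₁ = 8.79 ξ₂.
Substitute: (1·8.79 + 1) ξ₂ = 323.8 → ξ₂ = 33.08 lbmol/h, ξ₁ = 290.7 lbmol/h.
Outlet amounts (n = n₀ + Σ ν·ξ):
  A: 741 − 1(290.7) − 1(33.08) = 417.2
  E: 1210 − 1(290.7) − 1(33.08) = 886.2
  D: 0 + 1(290.7) = 290.7
  C: 0 + 1(33.08) = 33.08
Total out = 1627 lbmol/h; y_E = 886.2 / 1627 = 0.5446.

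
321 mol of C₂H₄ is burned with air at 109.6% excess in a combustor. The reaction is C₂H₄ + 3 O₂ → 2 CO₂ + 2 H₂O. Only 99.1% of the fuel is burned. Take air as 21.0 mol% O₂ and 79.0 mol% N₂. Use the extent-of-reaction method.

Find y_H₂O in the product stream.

0.0641

Stoichiometric O₂ = 3 × 321 = 963 mol; O₂ fed = 963 × 2.096 = 2018 mol.
N₂ fed = 2018 × 79/21 = 7593 mol.
Fuel reacted = 0.991 × 321 → ξ = 318.1 mol.
Outlet (n = n₀ + ν ξ):
  C₂H₄: 321 − 1(318.1) = 2.889
  O₂: 2018 − 3(318.1) = 1064
  N₂: 7593 (inert)
  CO₂: 0 + 2(318.1) = 636.2
  H₂O: 0 + 2(318.1) = 636.2
Total out = 9933 mol; y_H₂O = 636.2 / 9933 = 0.06405.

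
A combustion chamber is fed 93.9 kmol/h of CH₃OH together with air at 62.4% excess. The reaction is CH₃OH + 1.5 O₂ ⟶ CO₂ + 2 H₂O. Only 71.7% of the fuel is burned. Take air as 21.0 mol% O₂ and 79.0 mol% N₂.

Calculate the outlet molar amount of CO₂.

67.3 kmol/h

Stoichiometric O₂ = 1.5 × 93.9 = 140.9 kmol/h; O₂ fed = 140.9 × 1.624 = 228.7 kmol/h.
N₂ fed = 228.7 × 79/21 = 860.5 kmol/h.
Fuel reacted = 0.717 × 93.9 → ξ = 67.33 kmol/h.
Outlet (n = n₀ + ν ξ):
  CH₃OH: 93.9 − 1(67.33) = 26.57
  O₂: 228.7 − 1.5(67.33) = 127.8
  N₂: 860.5 (inert)
  CO₂: 0 + 1(67.33) = 67.33
  H₂O: 0 + 2(67.33) = 134.7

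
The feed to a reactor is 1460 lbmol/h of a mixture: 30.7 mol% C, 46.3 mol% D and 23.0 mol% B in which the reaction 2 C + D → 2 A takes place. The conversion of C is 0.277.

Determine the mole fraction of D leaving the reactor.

C reacted = 0.277 × 448.2 = 124.2 lbmol/h; ν_C = −2, so ξ = 124.2/2 = 62.08 lbmol/h.
Outlet amounts (n = n₀ + ν ξ):
  C: 448.2 − 2(62.08) = 324.1
  D: 676 − 1(62.08) = 613.9
  A: 0 + 2(62.08) = 124.2
  B: 335.8 (inert)
Total out = 1398 lbmol/h; y_D = 613.9 / 1398 = 0.4392.

0.439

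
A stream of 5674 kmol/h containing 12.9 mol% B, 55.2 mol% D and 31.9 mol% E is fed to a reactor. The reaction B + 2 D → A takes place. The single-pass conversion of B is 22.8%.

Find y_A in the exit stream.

B reacted = 0.228 × 731.9 = 166.9 kmol/h; ν_B = −1, so ξ = 166.9/1 = 166.9 kmol/h.
Outlet amounts (n = n₀ + ν ξ):
  B: 731.9 − 1(166.9) = 565.1
  D: 3132 − 2(166.9) = 2798
  A: 0 + 1(166.9) = 166.9
  E: 1810 (inert)
Total out = 5340 kmol/h; y_A = 166.9 / 5340 = 0.03125.

0.0313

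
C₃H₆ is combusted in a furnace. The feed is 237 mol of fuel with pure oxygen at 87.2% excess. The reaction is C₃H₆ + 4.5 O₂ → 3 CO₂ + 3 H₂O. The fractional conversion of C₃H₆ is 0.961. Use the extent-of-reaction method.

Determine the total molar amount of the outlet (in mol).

Stoichiometric O₂ = 4.5 × 237 = 1066 mol; O₂ fed = 1066 × 1.872 = 1996 mol.
Fuel reacted = 0.961 × 237 → ξ = 227.8 mol.
Outlet (n = n₀ + ν ξ):
  C₃H₆: 237 − 1(227.8) = 9.243
  O₂: 1996 − 4.5(227.8) = 971.6
  CO₂: 0 + 3(227.8) = 683.3
  H₂O: 0 + 3(227.8) = 683.3
Total out = 9.243 + 971.6 + 683.3 + 683.3 = 2347 mol.

2350 mol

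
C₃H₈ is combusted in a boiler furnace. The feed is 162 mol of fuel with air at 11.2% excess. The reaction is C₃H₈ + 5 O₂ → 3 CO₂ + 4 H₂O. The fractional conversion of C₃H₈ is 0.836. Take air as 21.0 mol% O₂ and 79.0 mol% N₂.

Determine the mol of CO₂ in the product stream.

406 mol

Stoichiometric O₂ = 5 × 162 = 810 mol; O₂ fed = 810 × 1.112 = 900.7 mol.
N₂ fed = 900.7 × 79/21 = 3388 mol.
Fuel reacted = 0.836 × 162 → ξ = 135.4 mol.
Outlet (n = n₀ + ν ξ):
  C₃H₈: 162 − 1(135.4) = 26.57
  O₂: 900.7 − 5(135.4) = 223.6
  N₂: 3388 (inert)
  CO₂: 0 + 3(135.4) = 406.3
  H₂O: 0 + 4(135.4) = 541.7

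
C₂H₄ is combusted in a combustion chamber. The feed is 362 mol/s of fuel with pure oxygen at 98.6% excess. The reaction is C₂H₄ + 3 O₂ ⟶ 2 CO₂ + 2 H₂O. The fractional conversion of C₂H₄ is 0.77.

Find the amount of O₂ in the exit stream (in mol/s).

1320 mol/s

Stoichiometric O₂ = 3 × 362 = 1086 mol/s; O₂ fed = 1086 × 1.986 = 2157 mol/s.
Fuel reacted = 0.77 × 362 → ξ = 278.7 mol/s.
Outlet (n = n₀ + ν ξ):
  C₂H₄: 362 − 1(278.7) = 83.26
  O₂: 2157 − 3(278.7) = 1321
  CO₂: 0 + 2(278.7) = 557.5
  H₂O: 0 + 2(278.7) = 557.5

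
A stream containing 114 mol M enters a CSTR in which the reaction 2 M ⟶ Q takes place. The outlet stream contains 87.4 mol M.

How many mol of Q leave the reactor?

13.3 mol

For M: n = n₀ − 2ξ → 87.4 = 114 − 2ξ, giving ξ = 13.3 mol.
Outlet amounts (n = n₀ + ν ξ):
  M: 114 − 2(13.3) = 87.4
  Q: 0 + 1(13.3) = 13.3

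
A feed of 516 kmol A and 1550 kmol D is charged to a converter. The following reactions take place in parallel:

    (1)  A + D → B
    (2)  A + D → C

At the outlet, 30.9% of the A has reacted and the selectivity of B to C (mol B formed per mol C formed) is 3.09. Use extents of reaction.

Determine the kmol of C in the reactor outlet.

Conversion of A: A consumed = 0.309 × 516 = 159.4 kmol = 1ξ₁ + 1ξ₂.
Selectivity: 1ξ₁ / (1ξ₂) = 3.09 → ξ₁ = 3.09 ξ₂.
Substitute: (1·3.09 + 1) ξ₂ = 159.4 → ξ₂ = 38.98 kmol, ξ₁ = 120.5 kmol.
Outlet amounts (n = n₀ + Σ ν·ξ):
  A: 516 − 1(120.5) − 1(38.98) = 356.6
  D: 1550 − 1(120.5) − 1(38.98) = 1391
  B: 0 + 1(120.5) = 120.5
  C: 0 + 1(38.98) = 38.98

39 kmol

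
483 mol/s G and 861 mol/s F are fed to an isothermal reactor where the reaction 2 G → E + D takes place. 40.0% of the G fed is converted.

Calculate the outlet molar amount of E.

96.6 mol/s

G reacted = 0.4 × 483 = 193.2 mol/s; ν_G = −2, so ξ = 193.2/2 = 96.6 mol/s.
Outlet amounts (n = n₀ + ν ξ):
  G: 483 − 2(96.6) = 289.8
  E: 0 + 1(96.6) = 96.6
  D: 0 + 1(96.6) = 96.6
  F: 861 (inert)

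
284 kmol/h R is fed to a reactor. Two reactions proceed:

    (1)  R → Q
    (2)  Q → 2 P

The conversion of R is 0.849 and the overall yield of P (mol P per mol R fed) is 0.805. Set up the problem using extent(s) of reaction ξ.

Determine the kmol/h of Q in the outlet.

Conversion of R: R consumed = 1ξ₁ = 0.849 × 284 → ξ₁ = 241.1 kmol/h.
Yield of P: 2ξ₂ / 284 = 0.805 → ξ₂ = 114.3 kmol/h.
Outlet amounts (n = n₀ + Σ ν·ξ):
  R: 284 − 1(241.1) = 42.88
  Q: 0 + 1(241.1) − 1(114.3) = 126.8
  P: 0 + 2(114.3) = 228.6

127 kmol/h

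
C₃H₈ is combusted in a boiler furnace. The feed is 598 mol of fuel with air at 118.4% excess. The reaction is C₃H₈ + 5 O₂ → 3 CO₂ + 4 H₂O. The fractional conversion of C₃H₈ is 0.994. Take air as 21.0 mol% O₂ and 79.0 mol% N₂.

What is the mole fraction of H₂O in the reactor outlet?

Stoichiometric O₂ = 5 × 598 = 2990 mol; O₂ fed = 2990 × 2.184 = 6530 mol.
N₂ fed = 6530 × 79/21 = 24570 mol.
Fuel reacted = 0.994 × 598 → ξ = 594.4 mol.
Outlet (n = n₀ + ν ξ):
  C₃H₈: 598 − 1(594.4) = 3.588
  O₂: 6530 − 5(594.4) = 3558
  N₂: 24570 (inert)
  CO₂: 0 + 3(594.4) = 1783
  H₂O: 0 + 4(594.4) = 2378
Total out = 32290 mol; y_H₂O = 2378 / 32290 = 0.07364.

0.0736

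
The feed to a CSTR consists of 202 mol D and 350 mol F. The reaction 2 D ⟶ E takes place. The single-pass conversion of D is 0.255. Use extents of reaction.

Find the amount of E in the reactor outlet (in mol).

D reacted = 0.255 × 202 = 51.51 mol; ν_D = −2, so ξ = 51.51/2 = 25.75 mol.
Outlet amounts (n = n₀ + ν ξ):
  D: 202 − 2(25.75) = 150.5
  E: 0 + 1(25.75) = 25.75
  F: 350 (inert)

25.8 mol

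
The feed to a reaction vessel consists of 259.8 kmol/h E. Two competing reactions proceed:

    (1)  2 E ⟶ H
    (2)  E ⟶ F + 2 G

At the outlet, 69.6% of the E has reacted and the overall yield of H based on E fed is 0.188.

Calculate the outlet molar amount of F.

83.1 kmol/h

Yield of H: 1ξ₁ / 259.8 = 0.188 → ξ₁ = 48.84 kmol/h.
Conversion of E: 2ξ₁ + 1ξ₂ = 0.696 × 259.8 = 180.8 → ξ₂ = 83.14 kmol/h.
Outlet amounts (n = n₀ + Σ ν·ξ):
  E: 259.8 − 2(48.84) − 1(83.14) = 78.98
  H: 0 + 1(48.84) = 48.84
  F: 0 + 1(83.14) = 83.14
  G: 0 + 2(83.14) = 166.3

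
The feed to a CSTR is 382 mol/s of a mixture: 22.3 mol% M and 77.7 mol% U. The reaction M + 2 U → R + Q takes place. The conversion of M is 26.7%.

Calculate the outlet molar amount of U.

M reacted = 0.267 × 85.19 = 22.74 mol/s; ν_M = −1, so ξ = 22.74/1 = 22.74 mol/s.
Outlet amounts (n = n₀ + ν ξ):
  M: 85.19 − 1(22.74) = 62.44
  U: 296.8 − 2(22.74) = 251.3
  R: 0 + 1(22.74) = 22.74
  Q: 0 + 1(22.74) = 22.74

251 mol/s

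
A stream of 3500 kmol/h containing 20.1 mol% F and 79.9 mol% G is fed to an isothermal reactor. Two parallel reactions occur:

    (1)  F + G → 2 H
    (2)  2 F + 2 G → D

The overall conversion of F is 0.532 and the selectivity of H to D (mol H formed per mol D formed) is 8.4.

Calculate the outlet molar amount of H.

Conversion of F: F consumed = 0.532 × 703.5 = 374.3 kmol/h = 1ξ₁ + 2ξ₂.
Selectivity: 2ξ₁ / (1ξ₂) = 8.4 → ξ₁ = 4.2 ξ₂.
Substitute: (1·4.2 + 2) ξ₂ = 374.3 → ξ₂ = 60.36 kmol/h, ξ₁ = 253.5 kmol/h.
Outlet amounts (n = n₀ + Σ ν·ξ):
  F: 703.5 − 1(253.5) − 2(60.36) = 329.2
  G: 2796 − 1(253.5) − 2(60.36) = 2422
  H: 0 + 2(253.5) = 507.1
  D: 0 + 1(60.36) = 60.36

507 kmol/h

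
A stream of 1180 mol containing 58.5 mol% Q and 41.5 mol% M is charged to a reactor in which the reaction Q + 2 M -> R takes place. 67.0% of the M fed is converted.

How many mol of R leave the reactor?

164 mol

M reacted = 0.67 × 489.7 = 328.1 mol; ν_M = −2, so ξ = 328.1/2 = 164 mol.
Outlet amounts (n = n₀ + ν ξ):
  Q: 690.3 − 1(164) = 526.3
  M: 489.7 − 2(164) = 161.6
  R: 0 + 1(164) = 164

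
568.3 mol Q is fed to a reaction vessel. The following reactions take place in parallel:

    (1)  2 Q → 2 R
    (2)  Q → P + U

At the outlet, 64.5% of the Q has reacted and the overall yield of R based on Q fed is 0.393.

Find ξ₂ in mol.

ξ₂ = 143 mol

Yield of R: 2ξ₁ / 568.3 = 0.393 → ξ₁ = 111.7 mol.
Conversion of Q: 2ξ₁ + 1ξ₂ = 0.645 × 568.3 = 366.6 → ξ₂ = 143.2 mol.
Outlet amounts (n = n₀ + Σ ν·ξ):
  Q: 568.3 − 2(111.7) − 1(143.2) = 201.7
  R: 0 + 2(111.7) = 223.3
  P: 0 + 1(143.2) = 143.2
  U: 0 + 1(143.2) = 143.2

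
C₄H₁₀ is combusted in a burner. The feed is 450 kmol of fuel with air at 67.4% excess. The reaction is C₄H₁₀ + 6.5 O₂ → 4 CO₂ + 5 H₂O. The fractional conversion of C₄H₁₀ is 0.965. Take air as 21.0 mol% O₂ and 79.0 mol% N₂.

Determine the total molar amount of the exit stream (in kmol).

Stoichiometric O₂ = 6.5 × 450 = 2925 kmol; O₂ fed = 2925 × 1.674 = 4896 kmol.
N₂ fed = 4896 × 79/21 = 18420 kmol.
Fuel reacted = 0.965 × 450 → ξ = 434.2 kmol.
Outlet (n = n₀ + ν ξ):
  C₄H₁₀: 450 − 1(434.2) = 15.75
  O₂: 4896 − 6.5(434.2) = 2074
  N₂: 18420 (inert)
  CO₂: 0 + 4(434.2) = 1737
  H₂O: 0 + 5(434.2) = 2171
Total out = 15.75 + 2074 + 18420 + 1737 + 2171 = 24420 kmol.

24400 kmol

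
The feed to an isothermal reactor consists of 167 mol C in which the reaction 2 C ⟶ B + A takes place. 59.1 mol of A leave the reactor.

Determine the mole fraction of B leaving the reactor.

0.354

For A: n = n₀ + 1ξ → 59.1 = 0 + 1ξ, giving ξ = 59.1 mol.
Outlet amounts (n = n₀ + ν ξ):
  C: 167 − 2(59.1) = 48.8
  B: 0 + 1(59.1) = 59.1
  A: 0 + 1(59.1) = 59.1
Total out = 167 mol; y_B = 59.1 / 167 = 0.3539.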